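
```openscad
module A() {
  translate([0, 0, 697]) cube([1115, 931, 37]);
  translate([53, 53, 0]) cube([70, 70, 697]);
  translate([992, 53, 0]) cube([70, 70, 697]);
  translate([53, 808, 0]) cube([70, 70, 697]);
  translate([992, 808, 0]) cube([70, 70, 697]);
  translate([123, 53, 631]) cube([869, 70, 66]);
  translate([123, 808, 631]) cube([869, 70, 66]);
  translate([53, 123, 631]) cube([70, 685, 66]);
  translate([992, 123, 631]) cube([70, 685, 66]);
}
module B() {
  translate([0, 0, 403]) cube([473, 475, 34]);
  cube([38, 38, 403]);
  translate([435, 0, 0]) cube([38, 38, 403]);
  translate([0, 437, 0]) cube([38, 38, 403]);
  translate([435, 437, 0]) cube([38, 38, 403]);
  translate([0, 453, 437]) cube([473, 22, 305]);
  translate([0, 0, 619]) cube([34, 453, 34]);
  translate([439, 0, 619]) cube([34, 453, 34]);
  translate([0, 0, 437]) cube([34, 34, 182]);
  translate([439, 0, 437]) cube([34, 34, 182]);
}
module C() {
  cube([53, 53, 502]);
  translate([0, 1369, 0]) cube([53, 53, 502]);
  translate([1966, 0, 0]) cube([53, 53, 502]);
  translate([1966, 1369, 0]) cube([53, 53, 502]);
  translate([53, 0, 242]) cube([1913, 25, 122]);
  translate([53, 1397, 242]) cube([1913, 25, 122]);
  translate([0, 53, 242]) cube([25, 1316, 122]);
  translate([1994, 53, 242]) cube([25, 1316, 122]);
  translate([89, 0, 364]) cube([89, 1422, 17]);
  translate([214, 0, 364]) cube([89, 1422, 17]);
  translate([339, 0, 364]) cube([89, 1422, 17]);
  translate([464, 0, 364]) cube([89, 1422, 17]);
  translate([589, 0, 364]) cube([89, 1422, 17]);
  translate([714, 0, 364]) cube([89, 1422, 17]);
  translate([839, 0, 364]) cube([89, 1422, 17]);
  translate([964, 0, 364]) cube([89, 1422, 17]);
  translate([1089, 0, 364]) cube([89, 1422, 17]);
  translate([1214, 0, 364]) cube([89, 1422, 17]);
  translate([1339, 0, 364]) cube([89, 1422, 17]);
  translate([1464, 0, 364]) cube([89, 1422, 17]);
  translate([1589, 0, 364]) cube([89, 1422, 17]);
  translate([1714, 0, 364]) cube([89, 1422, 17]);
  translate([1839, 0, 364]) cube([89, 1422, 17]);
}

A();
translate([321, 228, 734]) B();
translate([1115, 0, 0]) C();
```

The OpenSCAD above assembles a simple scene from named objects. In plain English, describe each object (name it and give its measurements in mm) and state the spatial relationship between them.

A is a table with a 1115×931 mm rectangular top, 37 mm thick, top surface at z = 734 mm, supported by four 70×70 mm square legs, each inset 53 mm from the nearest pair of top edges, running from the floor. Four apron rails, 70 mm thick and 66 mm tall, run between adjacent legs with their top edges flush with the underside of the top and their outer faces flush with the legs' outer faces.

B is a chair. The seat is a 473×475×34 mm slab with its top at z = 437 mm, on four 38×38 mm corner legs (flush with the seat edges, standing on z = 0). A flat backrest 22 mm thick, 305 mm tall, spans the full seat width and rises from the seat top along its +y edge, rear face flush with the rear of the seat. Two armrests of 34×34 mm section run along each side from the seat's front edge to the front of the backrest, top faces 216 mm above the seat top and outer faces flush with the seat's x-edges; a 34×34 mm post under the front of each armrest stands on the seat at the front corner.

C is a bed frame 2019 mm long (x) by 1422 mm wide (y). Four 53×53 mm corner posts, 502 mm tall, at the corners of the footprint. Four rails of 25 mm thickness and 122 mm height run between adjacent posts with their undersides at z = 242 mm, their outer faces flush with the outside of the frame (the two x-running rails run between the posts' inner faces; the two y-running rails run between the posts' inner faces). 15 slats, each 89 mm wide (x) and 17 mm thick, lie across the top of the two x-running rails, running the full 1422 mm width of the frame in y; the slats are evenly spaced along x between the inner faces of the end posts with equal gaps (rounded down to the nearest mm) at the −x end and between each pair — any rounding remainder accumulates at the +x end.

The chair is on top of the table, centred. The bed frame is against the table's +x side, with their −y faces flush.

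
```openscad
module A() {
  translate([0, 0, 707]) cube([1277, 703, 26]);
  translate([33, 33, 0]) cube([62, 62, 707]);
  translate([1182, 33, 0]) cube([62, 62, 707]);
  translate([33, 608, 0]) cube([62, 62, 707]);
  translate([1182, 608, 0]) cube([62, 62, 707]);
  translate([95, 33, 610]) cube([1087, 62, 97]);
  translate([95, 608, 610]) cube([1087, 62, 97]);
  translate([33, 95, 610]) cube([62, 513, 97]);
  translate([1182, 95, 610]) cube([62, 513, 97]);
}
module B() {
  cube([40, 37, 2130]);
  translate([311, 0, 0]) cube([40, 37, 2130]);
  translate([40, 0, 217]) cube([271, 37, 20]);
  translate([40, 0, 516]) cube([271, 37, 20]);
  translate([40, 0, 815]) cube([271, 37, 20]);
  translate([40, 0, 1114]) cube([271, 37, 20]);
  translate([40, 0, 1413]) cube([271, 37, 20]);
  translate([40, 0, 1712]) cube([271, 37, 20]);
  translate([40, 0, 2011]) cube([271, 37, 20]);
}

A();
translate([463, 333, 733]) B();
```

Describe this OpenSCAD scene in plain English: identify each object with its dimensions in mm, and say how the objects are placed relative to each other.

A is a table with a 1277×703 mm rectangular top, 26 mm thick, top surface at z = 733 mm, supported by four 62×62 mm square legs, each inset 33 mm from the nearest pair of top edges, running from the floor. Four apron rails, 62 mm thick and 97 mm tall, run between adjacent legs with their top edges flush with the underside of the top and their outer faces flush with the legs' outer faces.

B is a straight ladder. Two 40×37 mm vertical rails, 2130 mm tall, stand 351 mm apart (outside-to-outside) with their front faces coplanar on the −y side. 7 rungs, each 37 mm deep and 20 mm tall, span between the inner faces of the rails, front faces flush with the rails. The lowest rung's underside is at z = 217 mm and rungs are spaced 299 mm apart (underside to underside).

The ladder is on top of the table, centred.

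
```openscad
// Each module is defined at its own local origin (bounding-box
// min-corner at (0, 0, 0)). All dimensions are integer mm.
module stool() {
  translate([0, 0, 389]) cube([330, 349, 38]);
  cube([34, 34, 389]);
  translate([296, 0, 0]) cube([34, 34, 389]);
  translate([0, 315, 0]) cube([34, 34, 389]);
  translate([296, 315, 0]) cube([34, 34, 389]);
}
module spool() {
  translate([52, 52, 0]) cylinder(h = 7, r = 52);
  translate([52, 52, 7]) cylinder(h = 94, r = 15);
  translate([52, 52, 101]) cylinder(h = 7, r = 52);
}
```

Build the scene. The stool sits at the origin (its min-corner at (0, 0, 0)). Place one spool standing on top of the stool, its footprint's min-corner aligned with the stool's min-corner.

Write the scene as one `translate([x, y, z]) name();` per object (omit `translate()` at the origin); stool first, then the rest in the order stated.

stool();
translate([0, 0, 427]) spool();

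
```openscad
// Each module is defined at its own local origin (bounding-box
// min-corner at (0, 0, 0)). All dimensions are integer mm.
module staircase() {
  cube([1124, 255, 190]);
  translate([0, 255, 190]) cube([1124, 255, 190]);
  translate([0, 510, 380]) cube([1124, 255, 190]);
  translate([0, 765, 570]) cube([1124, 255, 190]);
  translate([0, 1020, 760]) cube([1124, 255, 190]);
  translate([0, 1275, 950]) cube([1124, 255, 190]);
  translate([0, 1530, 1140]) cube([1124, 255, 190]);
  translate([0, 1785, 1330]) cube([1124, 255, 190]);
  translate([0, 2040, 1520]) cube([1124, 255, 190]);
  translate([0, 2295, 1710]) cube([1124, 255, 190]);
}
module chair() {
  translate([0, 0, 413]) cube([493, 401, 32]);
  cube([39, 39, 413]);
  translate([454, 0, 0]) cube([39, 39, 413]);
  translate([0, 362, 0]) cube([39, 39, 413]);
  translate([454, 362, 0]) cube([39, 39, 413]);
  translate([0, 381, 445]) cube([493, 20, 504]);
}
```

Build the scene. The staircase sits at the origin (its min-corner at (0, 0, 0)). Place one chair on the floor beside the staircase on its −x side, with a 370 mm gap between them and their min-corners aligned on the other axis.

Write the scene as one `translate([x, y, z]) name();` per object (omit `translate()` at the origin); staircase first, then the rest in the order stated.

staircase();
translate([-863, 0, 0]) chair();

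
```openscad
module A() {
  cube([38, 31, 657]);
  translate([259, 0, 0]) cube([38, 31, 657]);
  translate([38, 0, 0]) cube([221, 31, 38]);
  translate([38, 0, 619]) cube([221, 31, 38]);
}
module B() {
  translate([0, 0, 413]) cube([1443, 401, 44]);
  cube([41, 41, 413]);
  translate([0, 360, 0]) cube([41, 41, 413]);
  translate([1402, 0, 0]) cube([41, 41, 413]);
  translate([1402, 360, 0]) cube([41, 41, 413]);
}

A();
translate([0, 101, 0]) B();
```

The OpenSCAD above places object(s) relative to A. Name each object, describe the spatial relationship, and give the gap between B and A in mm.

The bench's nearest face is 70 mm from the picture frame's +y face.

A is a picture frame. B is a bench. The bench is on the floor beside the picture frame on its +y side. The gap between the bench and the picture frame is 70 mm.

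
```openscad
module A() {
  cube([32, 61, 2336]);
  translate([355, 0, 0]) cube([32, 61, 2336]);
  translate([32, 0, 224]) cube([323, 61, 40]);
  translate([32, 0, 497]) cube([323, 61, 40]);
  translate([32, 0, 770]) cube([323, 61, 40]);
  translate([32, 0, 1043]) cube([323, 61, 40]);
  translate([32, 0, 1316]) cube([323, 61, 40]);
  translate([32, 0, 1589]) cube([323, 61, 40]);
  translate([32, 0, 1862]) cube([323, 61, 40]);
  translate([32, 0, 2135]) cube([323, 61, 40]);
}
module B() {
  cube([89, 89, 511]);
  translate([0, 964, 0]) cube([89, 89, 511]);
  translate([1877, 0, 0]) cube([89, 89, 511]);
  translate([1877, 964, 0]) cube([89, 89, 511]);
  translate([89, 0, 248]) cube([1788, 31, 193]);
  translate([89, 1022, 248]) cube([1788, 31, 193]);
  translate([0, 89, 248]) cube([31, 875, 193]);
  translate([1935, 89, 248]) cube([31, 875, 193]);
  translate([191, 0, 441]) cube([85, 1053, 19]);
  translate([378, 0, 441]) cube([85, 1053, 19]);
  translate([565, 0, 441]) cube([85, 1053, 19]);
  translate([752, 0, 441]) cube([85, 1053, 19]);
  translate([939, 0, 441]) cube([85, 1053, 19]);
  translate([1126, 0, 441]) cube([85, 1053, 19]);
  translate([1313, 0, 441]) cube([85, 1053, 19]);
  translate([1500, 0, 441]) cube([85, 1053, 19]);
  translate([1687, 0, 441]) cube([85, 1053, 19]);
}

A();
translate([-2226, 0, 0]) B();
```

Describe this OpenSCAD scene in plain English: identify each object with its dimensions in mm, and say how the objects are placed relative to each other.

A is a wooden ladder with two side rails of 32×61 mm section and 2336 mm height, set 387 mm apart overall. Between them run 8 rectangular rungs (61 mm deep, 40 mm thick), front faces flush with the rails' −y face. The bottom of the first rung is 224 mm above the floor and each subsequent rung is 273 mm higher than the one below.

B is a bed frame 1966 mm long (x) by 1053 mm wide (y). Four 89×89 mm corner posts, 511 mm tall, at the corners of the footprint. Four rails of 31 mm thickness and 193 mm height run between adjacent posts with their undersides at z = 248 mm, their outer faces flush with the outside of the frame (the two x-running rails run between the posts' inner faces; the two y-running rails run between the posts' inner faces). 9 slats, each 85 mm wide (x) and 19 mm thick, lie across the top of the two x-running rails, running the full 1053 mm width of the frame in y; the slats are evenly spaced along x between the inner faces of the end posts with equal gaps (rounded down to the nearest mm) at the −x end and between each pair — any rounding remainder accumulates at the +x end.

The bed frame is on the floor beside the ladder on its −x side.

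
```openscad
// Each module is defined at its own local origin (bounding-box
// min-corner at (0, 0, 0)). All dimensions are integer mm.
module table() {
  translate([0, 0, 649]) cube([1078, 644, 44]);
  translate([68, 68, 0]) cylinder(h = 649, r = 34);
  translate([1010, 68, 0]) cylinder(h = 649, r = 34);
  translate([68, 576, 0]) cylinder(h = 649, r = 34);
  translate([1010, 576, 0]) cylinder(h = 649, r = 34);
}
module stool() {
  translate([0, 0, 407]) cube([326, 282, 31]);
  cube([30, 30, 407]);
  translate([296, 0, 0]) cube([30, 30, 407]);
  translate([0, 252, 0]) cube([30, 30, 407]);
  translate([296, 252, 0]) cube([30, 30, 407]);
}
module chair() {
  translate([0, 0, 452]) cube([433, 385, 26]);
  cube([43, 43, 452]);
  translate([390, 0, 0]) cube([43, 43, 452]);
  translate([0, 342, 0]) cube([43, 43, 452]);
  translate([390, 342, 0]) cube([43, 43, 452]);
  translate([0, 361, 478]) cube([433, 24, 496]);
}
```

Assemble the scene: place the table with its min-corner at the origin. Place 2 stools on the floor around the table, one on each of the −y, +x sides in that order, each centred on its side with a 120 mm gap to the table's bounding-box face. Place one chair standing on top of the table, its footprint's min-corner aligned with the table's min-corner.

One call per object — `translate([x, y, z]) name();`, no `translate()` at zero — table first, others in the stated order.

table();
translate([376, -402, 0]) stool();
translate([1198, 181, 0]) stool();
translate([0, 0, 693]) chair();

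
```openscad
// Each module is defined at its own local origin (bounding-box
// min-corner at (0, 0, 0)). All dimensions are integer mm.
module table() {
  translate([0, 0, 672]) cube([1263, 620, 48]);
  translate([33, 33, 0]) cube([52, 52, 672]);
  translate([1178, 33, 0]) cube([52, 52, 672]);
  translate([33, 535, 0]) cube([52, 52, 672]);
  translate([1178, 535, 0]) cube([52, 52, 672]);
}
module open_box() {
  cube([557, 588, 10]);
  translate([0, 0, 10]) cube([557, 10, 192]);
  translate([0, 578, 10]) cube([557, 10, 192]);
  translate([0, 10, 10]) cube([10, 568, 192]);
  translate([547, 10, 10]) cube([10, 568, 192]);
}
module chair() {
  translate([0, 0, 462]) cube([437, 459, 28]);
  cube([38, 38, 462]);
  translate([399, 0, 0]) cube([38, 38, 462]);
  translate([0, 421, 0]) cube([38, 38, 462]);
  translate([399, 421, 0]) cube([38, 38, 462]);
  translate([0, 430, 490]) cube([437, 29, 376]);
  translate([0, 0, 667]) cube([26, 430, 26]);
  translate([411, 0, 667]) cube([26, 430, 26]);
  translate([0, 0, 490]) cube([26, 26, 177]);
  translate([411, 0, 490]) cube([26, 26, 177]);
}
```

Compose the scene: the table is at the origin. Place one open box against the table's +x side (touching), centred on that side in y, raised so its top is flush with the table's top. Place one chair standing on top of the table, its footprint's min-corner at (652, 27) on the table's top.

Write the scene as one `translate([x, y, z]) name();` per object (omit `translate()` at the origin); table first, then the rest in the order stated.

table();
translate([1263, 16, 518]) open_box();
translate([652, 27, 720]) chair();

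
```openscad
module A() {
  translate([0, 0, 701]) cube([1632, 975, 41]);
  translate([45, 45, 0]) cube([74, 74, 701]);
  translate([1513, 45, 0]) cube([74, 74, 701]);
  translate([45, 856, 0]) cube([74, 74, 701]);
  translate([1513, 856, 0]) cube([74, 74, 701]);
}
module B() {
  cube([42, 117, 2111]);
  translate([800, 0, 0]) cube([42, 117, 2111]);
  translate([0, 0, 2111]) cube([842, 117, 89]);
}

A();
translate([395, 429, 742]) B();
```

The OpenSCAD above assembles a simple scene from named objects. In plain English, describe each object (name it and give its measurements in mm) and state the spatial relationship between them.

A is a rectangular dining table. The top is 1632×975×41 mm with its upper surface at z = 742 mm. It stands on four 74×74 mm square legs, each inset 45 mm from the nearest pair of top edges, running from the floor to the underside of the top.

B is a door frame. The clear opening is 758 mm wide and 2111 mm high. Two 42 mm wide jambs, 117 mm deep, stand either side of the opening from the floor to the top of the opening. A 89 mm thick head sits across the top of both jambs, spanning the full outside width of the frame.

The door frame is on top of the table, centred.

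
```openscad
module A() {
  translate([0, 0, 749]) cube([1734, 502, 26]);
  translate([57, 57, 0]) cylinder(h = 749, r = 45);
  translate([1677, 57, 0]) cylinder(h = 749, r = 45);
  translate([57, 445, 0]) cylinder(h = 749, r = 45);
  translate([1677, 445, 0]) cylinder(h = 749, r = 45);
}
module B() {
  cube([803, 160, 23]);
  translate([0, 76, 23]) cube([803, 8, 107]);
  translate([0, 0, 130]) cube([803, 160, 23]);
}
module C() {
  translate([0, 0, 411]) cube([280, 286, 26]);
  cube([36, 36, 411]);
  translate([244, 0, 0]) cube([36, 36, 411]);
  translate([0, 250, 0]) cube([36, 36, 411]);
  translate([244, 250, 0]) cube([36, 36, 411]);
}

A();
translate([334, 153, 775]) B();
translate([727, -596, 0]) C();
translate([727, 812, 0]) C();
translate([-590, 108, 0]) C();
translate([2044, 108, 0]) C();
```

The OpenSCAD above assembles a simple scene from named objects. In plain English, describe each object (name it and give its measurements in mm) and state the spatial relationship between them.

A is a table with a 1734×502 mm rectangular top, 26 mm thick, top surface at z = 775 mm, supported by four round legs of 90 mm diameter, each leg's bounding box inset 12 mm from the nearest pair of top edges, running from the floor.

B is an I-beam lying along x, 803 mm long. Overall section height 153 mm. Two flanges 160 mm wide (y) and 23 mm thick, one on the floor and one at the top; a web 8 mm thick runs between them, centred on the flange width.

C is a four-legged stool. The seat is 280×286 mm, 26 mm thick, top at z = 437 mm. It stands on four square legs, each 36×36 mm in cross-section, from z = 0 to the seat underside, each flush with a corner of the seat.

The I-beam is on top of the table. Four stools sit around the table at the −y, +y, −x, +x sides.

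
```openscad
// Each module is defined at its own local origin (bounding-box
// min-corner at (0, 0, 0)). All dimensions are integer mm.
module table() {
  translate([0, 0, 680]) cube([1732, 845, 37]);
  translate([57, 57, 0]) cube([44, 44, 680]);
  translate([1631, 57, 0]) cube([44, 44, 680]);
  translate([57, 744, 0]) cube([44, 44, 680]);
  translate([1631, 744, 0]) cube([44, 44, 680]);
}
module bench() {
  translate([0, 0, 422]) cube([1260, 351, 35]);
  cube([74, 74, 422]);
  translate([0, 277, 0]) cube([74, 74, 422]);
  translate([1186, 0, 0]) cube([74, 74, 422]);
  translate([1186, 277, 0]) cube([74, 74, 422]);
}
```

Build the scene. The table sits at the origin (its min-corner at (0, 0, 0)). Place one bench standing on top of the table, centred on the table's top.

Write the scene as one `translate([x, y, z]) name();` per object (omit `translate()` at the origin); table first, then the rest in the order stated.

table();
translate([236, 247, 717]) bench();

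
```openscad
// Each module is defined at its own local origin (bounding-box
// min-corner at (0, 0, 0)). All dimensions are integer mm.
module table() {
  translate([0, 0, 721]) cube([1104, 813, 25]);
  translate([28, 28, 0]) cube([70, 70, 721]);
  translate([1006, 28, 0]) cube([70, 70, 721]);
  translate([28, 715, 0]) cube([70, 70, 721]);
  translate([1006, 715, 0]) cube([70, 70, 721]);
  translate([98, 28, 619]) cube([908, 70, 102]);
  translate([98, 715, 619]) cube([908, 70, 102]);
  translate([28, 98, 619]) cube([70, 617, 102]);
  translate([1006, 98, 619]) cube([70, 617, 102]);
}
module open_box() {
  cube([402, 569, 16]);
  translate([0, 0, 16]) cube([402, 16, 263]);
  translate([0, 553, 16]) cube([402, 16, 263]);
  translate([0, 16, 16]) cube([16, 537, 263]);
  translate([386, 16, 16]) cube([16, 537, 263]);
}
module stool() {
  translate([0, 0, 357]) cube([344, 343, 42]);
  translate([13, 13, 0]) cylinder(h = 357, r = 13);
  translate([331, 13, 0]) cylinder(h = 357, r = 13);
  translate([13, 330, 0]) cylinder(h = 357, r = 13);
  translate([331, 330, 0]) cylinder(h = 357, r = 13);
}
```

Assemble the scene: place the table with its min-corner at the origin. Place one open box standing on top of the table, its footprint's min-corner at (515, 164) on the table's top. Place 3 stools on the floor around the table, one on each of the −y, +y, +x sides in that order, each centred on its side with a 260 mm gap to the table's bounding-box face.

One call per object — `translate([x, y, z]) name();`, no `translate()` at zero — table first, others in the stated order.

table();
translate([515, 164, 746]) open_box();
translate([380, -603, 0]) stool();
translate([380, 1073, 0]) stool();
translate([1364, 235, 0]) stool();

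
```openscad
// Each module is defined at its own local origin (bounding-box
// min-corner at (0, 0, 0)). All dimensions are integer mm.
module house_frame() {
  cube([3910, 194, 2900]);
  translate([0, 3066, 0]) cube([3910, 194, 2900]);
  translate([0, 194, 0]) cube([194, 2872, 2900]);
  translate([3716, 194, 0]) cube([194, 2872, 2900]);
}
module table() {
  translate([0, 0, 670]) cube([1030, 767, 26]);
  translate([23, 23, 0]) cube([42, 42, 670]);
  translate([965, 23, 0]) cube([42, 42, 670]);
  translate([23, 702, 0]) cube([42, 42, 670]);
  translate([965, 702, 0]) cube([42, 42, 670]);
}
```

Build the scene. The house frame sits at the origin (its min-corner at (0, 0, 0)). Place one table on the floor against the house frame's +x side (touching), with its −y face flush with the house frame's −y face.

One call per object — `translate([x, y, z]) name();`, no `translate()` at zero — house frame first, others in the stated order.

house_frame();
translate([3910, 0, 0]) table();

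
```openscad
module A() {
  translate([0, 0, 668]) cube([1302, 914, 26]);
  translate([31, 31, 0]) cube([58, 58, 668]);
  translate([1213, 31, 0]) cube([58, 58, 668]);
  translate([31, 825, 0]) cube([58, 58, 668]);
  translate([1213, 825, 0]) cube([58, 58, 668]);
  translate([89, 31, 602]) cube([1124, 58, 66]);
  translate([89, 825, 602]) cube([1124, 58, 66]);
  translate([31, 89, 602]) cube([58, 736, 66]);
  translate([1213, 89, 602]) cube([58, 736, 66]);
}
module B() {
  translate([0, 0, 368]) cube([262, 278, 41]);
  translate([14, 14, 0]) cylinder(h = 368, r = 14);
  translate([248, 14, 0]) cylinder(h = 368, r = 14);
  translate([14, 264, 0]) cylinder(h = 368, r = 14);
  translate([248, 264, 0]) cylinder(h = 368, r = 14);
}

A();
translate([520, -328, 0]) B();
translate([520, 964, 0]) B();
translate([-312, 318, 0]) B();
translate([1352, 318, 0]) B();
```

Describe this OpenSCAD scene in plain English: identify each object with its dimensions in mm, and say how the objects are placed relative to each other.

A is a table with a 1302×914 mm rectangular top, 26 mm thick, top surface at z = 694 mm, supported by four 58×58 mm square legs, each inset 31 mm from the nearest pair of top edges, running from the floor. Four apron rails, 58 mm thick and 66 mm tall, run between adjacent legs with their top edges flush with the underside of the top and their outer faces flush with the legs' outer faces.

B is a four-legged stool. The seat is 262×278 mm, 41 mm thick, top at z = 409 mm. It stands on four round legs, each 28 mm in diameter, from z = 0 to the seat underside, each leg's axis is inset half a diameter from the nearest pair of seat edges (so the leg's bounding box is flush with the corner).

Four stools sit around the table at the −y, +y, −x, +x sides.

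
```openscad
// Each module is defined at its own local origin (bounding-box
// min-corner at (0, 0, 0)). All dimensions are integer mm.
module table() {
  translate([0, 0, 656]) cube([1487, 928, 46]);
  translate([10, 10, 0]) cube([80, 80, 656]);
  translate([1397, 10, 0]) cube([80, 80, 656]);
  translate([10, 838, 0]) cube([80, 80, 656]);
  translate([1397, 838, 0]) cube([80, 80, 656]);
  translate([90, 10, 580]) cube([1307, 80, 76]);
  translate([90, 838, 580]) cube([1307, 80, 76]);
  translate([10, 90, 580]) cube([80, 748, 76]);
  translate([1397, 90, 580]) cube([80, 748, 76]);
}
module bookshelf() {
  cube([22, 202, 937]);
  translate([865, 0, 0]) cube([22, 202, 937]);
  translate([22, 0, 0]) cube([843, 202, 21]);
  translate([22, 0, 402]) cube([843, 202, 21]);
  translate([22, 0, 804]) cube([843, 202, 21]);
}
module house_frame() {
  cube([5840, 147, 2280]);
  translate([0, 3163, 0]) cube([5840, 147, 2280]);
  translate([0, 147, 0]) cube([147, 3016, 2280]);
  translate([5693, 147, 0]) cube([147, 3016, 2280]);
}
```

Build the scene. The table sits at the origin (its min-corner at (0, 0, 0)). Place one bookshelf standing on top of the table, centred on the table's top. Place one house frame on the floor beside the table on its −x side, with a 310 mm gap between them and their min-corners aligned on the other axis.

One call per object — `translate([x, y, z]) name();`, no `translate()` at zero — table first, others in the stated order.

table();
translate([300, 363, 702]) bookshelf();
translate([-6150, 0, 0]) house_frame();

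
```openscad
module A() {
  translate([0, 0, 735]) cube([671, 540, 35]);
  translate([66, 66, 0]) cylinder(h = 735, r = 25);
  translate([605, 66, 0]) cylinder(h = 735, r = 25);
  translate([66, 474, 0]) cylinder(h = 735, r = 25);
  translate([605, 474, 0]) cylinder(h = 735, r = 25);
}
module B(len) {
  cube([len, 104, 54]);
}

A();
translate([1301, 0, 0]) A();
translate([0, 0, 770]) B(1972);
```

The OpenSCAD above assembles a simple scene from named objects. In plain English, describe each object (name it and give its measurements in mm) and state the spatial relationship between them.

A is a table: top 671 mm (x) × 540 mm (y), 35 mm thick, upper face at z = 770 mm, on four round legs of 50 mm diameter, each leg's bounding box inset 41 mm from the nearest pair of top edges, running from z = 0 to the bottom of the top.

B is a rectangular beam 1972 mm long (x), 104 mm deep (y), 54 mm thick (z).

The beam spans the tops of two tables placed 630 mm apart, resting at z = 770 mm.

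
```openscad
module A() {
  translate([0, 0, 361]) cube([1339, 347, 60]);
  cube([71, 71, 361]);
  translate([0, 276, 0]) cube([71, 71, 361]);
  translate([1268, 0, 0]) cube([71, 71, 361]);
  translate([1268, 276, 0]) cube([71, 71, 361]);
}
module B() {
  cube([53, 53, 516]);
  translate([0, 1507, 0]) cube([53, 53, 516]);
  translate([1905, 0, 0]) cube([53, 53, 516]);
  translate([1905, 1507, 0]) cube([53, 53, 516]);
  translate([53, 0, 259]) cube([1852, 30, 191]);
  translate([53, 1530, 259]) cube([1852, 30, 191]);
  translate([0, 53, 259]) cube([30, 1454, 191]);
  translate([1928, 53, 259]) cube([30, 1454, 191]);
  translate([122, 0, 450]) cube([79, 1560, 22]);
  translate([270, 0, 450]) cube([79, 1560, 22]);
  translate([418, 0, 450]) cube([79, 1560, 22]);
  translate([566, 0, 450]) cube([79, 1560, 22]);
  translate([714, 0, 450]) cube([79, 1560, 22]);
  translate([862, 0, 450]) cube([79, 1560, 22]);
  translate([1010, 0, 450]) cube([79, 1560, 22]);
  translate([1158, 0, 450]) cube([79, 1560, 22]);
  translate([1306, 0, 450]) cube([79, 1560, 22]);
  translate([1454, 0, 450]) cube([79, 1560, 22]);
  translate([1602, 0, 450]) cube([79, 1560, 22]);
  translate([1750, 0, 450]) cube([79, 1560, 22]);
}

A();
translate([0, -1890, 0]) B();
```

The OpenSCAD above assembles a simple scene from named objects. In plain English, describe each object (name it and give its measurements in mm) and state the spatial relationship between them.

A is a long wooden bench with a 1339 mm (x) × 347 mm (y) seat, 60 mm thick, its top surface 421 mm above the floor. Four 71 mm square legs at the seat corners, flush with the edges, run from z = 0 to the seat underside.

B is a bed frame 1958 mm long (x) by 1560 mm wide (y). Four 53×53 mm corner posts, 516 mm tall, at the corners of the footprint. Four rails of 30 mm thickness and 191 mm height run between adjacent posts with their undersides at z = 259 mm, their outer faces flush with the outside of the frame (the two x-running rails run between the posts' inner faces; the two y-running rails run between the posts' inner faces). 12 slats, each 79 mm wide (x) and 22 mm thick, lie across the top of the two x-running rails, running the full 1560 mm width of the frame in y; the slats are evenly spaced along x between the inner faces of the end posts with equal gaps (rounded down to the nearest mm) at the −x end and between each pair — any rounding remainder accumulates at the +x end.

The bed frame is on the floor beside the bench on its −y side.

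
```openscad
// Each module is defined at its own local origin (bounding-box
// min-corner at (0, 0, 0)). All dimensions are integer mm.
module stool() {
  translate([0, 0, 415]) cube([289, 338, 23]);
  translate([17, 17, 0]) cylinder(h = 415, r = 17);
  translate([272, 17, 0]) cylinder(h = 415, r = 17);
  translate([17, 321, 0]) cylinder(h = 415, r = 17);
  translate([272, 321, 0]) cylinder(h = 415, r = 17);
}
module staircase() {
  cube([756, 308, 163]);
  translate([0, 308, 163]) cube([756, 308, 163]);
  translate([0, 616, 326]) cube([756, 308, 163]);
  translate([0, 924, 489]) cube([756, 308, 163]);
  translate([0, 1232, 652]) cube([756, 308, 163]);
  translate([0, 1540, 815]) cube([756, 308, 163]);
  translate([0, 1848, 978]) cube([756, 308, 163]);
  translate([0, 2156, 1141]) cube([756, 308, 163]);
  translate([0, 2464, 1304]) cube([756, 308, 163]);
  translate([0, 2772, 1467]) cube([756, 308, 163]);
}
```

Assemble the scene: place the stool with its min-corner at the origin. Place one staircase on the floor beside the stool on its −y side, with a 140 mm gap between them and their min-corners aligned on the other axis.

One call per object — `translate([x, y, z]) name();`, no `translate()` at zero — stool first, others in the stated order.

stool();
translate([0, -3220, 0]) staircase();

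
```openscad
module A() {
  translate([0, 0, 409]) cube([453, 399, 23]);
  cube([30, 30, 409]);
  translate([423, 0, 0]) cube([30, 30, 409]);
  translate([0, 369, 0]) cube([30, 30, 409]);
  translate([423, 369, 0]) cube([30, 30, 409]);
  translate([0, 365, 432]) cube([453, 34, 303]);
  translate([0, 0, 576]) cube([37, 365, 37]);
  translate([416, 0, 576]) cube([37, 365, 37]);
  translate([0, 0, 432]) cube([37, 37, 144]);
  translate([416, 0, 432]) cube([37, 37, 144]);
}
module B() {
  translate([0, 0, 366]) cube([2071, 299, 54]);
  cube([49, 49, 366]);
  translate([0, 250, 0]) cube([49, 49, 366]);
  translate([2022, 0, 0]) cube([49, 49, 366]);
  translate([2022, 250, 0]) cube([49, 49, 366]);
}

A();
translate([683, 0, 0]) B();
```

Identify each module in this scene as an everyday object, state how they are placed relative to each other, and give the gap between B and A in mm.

The bench's nearest face is 230 mm from the chair's +x face.

A is a chair. B is a bench. The bench is on the floor beside the chair on its +x side. The gap between the bench and the chair is 230 mm.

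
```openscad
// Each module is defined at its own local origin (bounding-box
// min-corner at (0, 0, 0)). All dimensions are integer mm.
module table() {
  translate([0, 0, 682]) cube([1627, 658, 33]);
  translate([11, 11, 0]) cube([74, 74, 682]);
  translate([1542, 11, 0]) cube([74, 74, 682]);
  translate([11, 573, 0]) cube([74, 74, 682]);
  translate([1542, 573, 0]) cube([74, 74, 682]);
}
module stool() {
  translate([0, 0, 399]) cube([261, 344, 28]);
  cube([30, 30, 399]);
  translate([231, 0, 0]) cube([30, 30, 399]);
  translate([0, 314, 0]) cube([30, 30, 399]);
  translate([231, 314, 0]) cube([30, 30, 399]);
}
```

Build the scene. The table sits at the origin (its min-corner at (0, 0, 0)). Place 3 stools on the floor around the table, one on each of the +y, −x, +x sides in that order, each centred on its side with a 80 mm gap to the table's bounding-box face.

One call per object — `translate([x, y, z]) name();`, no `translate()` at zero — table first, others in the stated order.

table();
translate([683, 738, 0]) stool();
translate([-341, 157, 0]) stool();
translate([1707, 157, 0]) stool();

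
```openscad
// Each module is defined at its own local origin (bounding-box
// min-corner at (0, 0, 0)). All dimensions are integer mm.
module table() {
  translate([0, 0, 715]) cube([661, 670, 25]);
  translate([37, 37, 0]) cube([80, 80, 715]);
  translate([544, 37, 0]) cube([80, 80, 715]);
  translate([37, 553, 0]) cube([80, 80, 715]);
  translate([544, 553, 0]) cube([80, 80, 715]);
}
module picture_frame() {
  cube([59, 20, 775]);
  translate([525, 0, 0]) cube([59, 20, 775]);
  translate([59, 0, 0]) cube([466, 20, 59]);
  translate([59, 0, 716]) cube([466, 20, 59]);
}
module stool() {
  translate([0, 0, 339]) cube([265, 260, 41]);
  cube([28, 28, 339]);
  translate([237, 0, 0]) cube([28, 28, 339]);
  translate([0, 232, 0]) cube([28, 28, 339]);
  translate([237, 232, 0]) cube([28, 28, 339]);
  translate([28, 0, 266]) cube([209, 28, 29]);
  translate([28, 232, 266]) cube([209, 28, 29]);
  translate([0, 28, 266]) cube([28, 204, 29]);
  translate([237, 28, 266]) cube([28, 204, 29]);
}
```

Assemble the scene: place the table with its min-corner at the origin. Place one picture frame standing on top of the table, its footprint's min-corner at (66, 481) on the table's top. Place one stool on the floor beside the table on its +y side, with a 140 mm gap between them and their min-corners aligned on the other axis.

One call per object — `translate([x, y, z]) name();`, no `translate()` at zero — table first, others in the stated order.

table();
translate([66, 481, 740]) picture_frame();
translate([0, 810, 0]) stool();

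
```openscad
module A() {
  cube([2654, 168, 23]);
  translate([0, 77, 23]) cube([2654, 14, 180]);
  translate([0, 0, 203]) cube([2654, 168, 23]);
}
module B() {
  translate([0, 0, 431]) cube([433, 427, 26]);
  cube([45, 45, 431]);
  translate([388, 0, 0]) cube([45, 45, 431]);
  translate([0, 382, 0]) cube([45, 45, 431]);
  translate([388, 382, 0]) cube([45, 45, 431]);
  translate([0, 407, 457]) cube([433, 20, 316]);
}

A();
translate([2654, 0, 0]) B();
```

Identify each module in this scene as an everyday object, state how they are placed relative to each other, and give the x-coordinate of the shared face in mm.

The I-beam's +x face and the chair's −x face are both at x = 2654 mm.

A is an I-beam. B is a chair. The chair is against the I-beam's +x side, with their −y faces flush. The x-coordinate of the shared face is 2654 mm.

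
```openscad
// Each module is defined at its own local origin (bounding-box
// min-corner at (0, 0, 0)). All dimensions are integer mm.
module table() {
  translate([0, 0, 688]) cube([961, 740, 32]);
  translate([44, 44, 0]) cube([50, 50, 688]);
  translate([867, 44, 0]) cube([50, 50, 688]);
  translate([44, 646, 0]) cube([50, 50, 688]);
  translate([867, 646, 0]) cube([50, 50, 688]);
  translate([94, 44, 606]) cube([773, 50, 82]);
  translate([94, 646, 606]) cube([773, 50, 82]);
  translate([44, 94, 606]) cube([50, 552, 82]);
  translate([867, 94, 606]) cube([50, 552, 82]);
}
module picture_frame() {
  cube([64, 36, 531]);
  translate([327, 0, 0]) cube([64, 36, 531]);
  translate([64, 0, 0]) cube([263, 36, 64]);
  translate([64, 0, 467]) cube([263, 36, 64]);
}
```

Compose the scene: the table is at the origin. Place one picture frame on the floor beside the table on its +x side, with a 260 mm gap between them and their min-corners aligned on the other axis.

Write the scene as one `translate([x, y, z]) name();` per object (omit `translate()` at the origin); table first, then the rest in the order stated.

table();
translate([1221, 0, 0]) picture_frame();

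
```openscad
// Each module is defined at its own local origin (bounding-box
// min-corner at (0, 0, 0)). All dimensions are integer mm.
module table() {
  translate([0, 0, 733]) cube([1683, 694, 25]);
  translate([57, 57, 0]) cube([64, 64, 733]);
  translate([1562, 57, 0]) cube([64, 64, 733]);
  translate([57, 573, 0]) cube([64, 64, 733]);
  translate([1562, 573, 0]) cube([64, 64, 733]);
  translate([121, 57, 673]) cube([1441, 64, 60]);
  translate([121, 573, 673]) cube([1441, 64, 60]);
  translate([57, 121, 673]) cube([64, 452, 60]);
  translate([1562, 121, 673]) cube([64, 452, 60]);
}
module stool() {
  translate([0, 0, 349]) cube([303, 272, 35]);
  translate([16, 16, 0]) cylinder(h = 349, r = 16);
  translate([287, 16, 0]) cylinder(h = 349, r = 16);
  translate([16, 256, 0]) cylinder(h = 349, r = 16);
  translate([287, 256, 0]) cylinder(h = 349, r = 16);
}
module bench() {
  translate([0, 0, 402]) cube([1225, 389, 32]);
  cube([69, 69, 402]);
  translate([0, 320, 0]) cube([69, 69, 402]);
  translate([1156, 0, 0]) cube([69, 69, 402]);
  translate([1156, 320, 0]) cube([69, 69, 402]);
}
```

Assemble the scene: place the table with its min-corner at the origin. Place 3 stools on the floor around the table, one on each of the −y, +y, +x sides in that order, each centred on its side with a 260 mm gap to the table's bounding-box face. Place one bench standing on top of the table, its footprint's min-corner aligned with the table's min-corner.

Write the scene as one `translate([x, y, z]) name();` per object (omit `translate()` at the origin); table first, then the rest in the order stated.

table();
translate([690, -532, 0]) stool();
translate([690, 954, 0]) stool();
translate([1943, 211, 0]) stool();
translate([0, 0, 758]) bench();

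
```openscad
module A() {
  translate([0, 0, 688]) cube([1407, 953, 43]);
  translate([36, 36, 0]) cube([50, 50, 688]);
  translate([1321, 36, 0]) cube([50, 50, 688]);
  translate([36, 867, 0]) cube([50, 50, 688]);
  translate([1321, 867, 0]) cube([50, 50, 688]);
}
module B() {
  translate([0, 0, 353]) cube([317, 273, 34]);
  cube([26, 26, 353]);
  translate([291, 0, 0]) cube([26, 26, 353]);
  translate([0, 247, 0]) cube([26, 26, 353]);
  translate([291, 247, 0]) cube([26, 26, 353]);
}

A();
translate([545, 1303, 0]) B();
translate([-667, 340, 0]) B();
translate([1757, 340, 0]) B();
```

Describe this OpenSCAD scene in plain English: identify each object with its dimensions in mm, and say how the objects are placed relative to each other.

A is a table with a 1407×953 mm rectangular top, 43 mm thick, top surface at z = 731 mm, supported by four 50×50 mm square legs, each inset 36 mm from the nearest pair of top edges, running from the floor.

B is a four-legged stool. The seat is a 317×273×34 mm slab whose top surface is at z = 387 mm; four square legs, each 26×26 mm in cross-section, run from the floor (z = 0) to the underside of the seat, each flush with a corner of the seat.

Three stools sit around the table at the +y, −x, +x sides.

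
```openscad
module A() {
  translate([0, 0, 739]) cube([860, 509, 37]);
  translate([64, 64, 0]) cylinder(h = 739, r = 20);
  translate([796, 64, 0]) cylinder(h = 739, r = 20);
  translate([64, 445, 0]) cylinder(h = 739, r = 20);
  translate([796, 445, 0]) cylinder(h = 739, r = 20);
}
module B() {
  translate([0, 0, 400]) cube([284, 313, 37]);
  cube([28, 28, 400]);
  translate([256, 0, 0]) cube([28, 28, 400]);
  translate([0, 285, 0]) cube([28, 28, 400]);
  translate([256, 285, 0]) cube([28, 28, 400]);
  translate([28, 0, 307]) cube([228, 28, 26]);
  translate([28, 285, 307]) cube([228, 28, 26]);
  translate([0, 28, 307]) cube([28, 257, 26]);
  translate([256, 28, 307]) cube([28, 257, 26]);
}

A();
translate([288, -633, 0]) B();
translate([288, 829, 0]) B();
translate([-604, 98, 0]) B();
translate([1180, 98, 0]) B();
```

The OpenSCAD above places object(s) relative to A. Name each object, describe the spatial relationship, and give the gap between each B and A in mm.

Each stool's nearest face is 320 mm from the table's bounding box.

A is a table. B is a stool. Four stools sit around the table at the −y, +y, −x, +x sides. The gap between each stool and the table is 320 mm.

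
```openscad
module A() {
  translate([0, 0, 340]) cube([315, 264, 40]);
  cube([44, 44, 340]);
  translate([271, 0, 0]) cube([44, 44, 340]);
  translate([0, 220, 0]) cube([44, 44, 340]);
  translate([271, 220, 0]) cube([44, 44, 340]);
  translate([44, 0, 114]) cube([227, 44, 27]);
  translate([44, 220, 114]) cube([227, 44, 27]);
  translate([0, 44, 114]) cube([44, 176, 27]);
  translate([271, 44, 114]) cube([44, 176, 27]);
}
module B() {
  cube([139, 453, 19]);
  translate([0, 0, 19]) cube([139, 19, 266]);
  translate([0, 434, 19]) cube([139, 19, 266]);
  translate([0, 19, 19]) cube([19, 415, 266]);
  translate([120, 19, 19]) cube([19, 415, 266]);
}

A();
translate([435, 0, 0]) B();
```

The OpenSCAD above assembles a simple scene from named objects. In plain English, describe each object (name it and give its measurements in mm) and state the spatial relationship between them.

A is a four-legged stool. The seat is 315×264 mm, 40 mm thick, top at z = 380 mm. It stands on four square legs, each 44×44 mm in cross-section, from z = 0 to the seat underside, each flush with a corner of the seat. Four stretchers, 44 mm wide and 27 mm tall, connect adjacent legs with their undersides at z = 114 mm, each running between the inner faces of the legs it joins and aligned with the legs' outer faces on the other axis.

B is an open storage box with external size 139×453×285 mm and wall thickness 19 mm (the base is also 19 mm thick). The base covers the whole footprint; the four walls stand on the base, with the y-facing walls full-width and the x-facing walls fitting between their inner faces.

The open box is on the floor beside the stool on its +x side.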